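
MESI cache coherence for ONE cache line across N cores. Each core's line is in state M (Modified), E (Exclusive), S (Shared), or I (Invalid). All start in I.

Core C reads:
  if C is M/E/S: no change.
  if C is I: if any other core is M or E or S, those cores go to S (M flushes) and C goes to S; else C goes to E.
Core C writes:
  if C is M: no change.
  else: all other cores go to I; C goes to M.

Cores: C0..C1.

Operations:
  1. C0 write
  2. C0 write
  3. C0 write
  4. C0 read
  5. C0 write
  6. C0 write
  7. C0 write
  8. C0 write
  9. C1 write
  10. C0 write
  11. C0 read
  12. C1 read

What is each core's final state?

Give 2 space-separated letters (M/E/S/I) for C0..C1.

Answer: S S

Derivation:
Op 1: C0 write [C0 write: invalidate none -> C0=M] -> [M,I]
Op 2: C0 write [C0 write: already M (modified), no change] -> [M,I]
Op 3: C0 write [C0 write: already M (modified), no change] -> [M,I]
Op 4: C0 read [C0 read: already in M, no change] -> [M,I]
Op 5: C0 write [C0 write: already M (modified), no change] -> [M,I]
Op 6: C0 write [C0 write: already M (modified), no change] -> [M,I]
Op 7: C0 write [C0 write: already M (modified), no change] -> [M,I]
Op 8: C0 write [C0 write: already M (modified), no change] -> [M,I]
Op 9: C1 write [C1 write: invalidate ['C0=M'] -> C1=M] -> [I,M]
Op 10: C0 write [C0 write: invalidate ['C1=M'] -> C0=M] -> [M,I]
Op 11: C0 read [C0 read: already in M, no change] -> [M,I]
Op 12: C1 read [C1 read from I: others=['C0=M'] -> C1=S, others downsized to S] -> [S,S]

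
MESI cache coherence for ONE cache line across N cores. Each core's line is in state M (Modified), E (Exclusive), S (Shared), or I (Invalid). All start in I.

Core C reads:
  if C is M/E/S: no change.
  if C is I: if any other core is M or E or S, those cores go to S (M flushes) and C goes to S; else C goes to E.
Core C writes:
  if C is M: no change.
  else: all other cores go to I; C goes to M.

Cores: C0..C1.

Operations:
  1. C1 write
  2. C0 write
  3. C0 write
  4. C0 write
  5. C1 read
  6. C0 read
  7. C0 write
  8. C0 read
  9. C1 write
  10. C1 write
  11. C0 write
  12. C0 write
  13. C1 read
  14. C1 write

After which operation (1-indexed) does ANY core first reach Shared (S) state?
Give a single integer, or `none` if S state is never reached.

Answer: 5

Derivation:
Op 1: C1 write [C1 write: invalidate none -> C1=M] -> [I,M]
Op 2: C0 write [C0 write: invalidate ['C1=M'] -> C0=M] -> [M,I]
Op 3: C0 write [C0 write: already M (modified), no change] -> [M,I]
Op 4: C0 write [C0 write: already M (modified), no change] -> [M,I]
Op 5: C1 read [C1 read from I: others=['C0=M'] -> C1=S, others downsized to S] -> [S,S]
  -> First S state at op 5; remaining ops need not be traced.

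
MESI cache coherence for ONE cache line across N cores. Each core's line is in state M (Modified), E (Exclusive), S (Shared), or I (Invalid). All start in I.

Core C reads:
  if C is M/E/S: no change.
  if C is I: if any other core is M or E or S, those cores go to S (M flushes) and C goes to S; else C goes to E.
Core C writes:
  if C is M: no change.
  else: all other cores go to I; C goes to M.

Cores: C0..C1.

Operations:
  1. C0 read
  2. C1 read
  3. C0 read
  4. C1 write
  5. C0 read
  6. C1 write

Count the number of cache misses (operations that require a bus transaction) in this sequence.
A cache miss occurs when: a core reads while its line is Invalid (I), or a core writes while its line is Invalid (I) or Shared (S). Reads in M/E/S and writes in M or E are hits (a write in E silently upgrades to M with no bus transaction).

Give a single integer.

Op 1: C0 read [C0 read from I: no other sharers -> C0=E (exclusive)] -> [E,I] [MISS #1: read from I]
Op 2: C1 read [C1 read from I: others=['C0=E'] -> C1=S, others downsized to S] -> [S,S] [MISS #2: read from I]
Op 3: C0 read [C0 read: already in S, no change] -> [S,S] [hit: read from S]
Op 4: C1 write [C1 write: invalidate ['C0=S'] -> C1=M] -> [I,M] [MISS #3: write from S]
Op 5: C0 read [C0 read from I: others=['C1=M'] -> C0=S, others downsized to S] -> [S,S] [MISS #4: read from I]
Op 6: C1 write [C1 write: invalidate ['C0=S'] -> C1=M] -> [I,M] [MISS #5: write from S]

Answer: 5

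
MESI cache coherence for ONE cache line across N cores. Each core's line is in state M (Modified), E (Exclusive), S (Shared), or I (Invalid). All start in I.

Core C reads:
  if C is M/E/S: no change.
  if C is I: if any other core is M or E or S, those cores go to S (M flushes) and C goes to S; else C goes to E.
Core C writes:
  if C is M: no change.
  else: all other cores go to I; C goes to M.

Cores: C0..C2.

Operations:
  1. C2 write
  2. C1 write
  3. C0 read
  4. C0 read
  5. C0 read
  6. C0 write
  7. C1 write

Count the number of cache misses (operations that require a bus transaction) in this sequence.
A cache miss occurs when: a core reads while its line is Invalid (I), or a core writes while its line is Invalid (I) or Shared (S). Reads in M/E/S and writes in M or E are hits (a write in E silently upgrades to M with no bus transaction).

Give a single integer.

Op 1: C2 write [C2 write: invalidate none -> C2=M] -> [I,I,M] [MISS #1: write from I]
Op 2: C1 write [C1 write: invalidate ['C2=M'] -> C1=M] -> [I,M,I] [MISS #2: write from I]
Op 3: C0 read [C0 read from I: others=['C1=M'] -> C0=S, others downsized to S] -> [S,S,I] [MISS #3: read from I]
Op 4: C0 read [C0 read: already in S, no change] -> [S,S,I] [hit: read from S]
Op 5: C0 read [C0 read: already in S, no change] -> [S,S,I] [hit: read from S]
Op 6: C0 write [C0 write: invalidate ['C1=S'] -> C0=M] -> [M,I,I] [MISS #4: write from S]
Op 7: C1 write [C1 write: invalidate ['C0=M'] -> C1=M] -> [I,M,I] [MISS #5: write from I]

Answer: 5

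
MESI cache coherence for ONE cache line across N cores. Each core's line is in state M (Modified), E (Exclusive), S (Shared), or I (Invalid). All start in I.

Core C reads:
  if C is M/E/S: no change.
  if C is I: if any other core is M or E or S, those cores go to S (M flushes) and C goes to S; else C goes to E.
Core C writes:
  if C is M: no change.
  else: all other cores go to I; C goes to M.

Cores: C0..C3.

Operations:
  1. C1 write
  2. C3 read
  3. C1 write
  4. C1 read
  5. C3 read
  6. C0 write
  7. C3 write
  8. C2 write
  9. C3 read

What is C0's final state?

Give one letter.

Op 1: C1 write [C1 write: invalidate none -> C1=M] -> [I,M,I,I]
Op 2: C3 read [C3 read from I: others=['C1=M'] -> C3=S, others downsized to S] -> [I,S,I,S]
Op 3: C1 write [C1 write: invalidate ['C3=S'] -> C1=M] -> [I,M,I,I]
Op 4: C1 read [C1 read: already in M, no change] -> [I,M,I,I]
Op 5: C3 read [C3 read from I: others=['C1=M'] -> C3=S, others downsized to S] -> [I,S,I,S]
Op 6: C0 write [C0 write: invalidate ['C1=S', 'C3=S'] -> C0=M] -> [M,I,I,I]
Op 7: C3 write [C3 write: invalidate ['C0=M'] -> C3=M] -> [I,I,I,M]
Op 8: C2 write [C2 write: invalidate ['C3=M'] -> C2=M] -> [I,I,M,I]
Op 9: C3 read [C3 read from I: others=['C2=M'] -> C3=S, others downsized to S] -> [I,I,S,S]

Answer: I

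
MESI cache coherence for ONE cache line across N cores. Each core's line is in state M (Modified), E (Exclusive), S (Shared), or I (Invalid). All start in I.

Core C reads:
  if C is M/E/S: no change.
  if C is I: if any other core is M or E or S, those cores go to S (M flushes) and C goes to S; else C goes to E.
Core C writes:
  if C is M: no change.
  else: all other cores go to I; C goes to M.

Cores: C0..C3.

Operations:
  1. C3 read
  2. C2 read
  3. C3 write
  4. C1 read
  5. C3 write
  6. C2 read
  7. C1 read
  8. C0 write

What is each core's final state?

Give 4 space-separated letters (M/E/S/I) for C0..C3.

Op 1: C3 read [C3 read from I: no other sharers -> C3=E (exclusive)] -> [I,I,I,E]
Op 2: C2 read [C2 read from I: others=['C3=E'] -> C2=S, others downsized to S] -> [I,I,S,S]
Op 3: C3 write [C3 write: invalidate ['C2=S'] -> C3=M] -> [I,I,I,M]
Op 4: C1 read [C1 read from I: others=['C3=M'] -> C1=S, others downsized to S] -> [I,S,I,S]
Op 5: C3 write [C3 write: invalidate ['C1=S'] -> C3=M] -> [I,I,I,M]
Op 6: C2 read [C2 read from I: others=['C3=M'] -> C2=S, others downsized to S] -> [I,I,S,S]
Op 7: C1 read [C1 read from I: others=['C2=S', 'C3=S'] -> C1=S, others downsized to S] -> [I,S,S,S]
Op 8: C0 write [C0 write: invalidate ['C1=S', 'C2=S', 'C3=S'] -> C0=M] -> [M,I,I,I]

Answer: M I I I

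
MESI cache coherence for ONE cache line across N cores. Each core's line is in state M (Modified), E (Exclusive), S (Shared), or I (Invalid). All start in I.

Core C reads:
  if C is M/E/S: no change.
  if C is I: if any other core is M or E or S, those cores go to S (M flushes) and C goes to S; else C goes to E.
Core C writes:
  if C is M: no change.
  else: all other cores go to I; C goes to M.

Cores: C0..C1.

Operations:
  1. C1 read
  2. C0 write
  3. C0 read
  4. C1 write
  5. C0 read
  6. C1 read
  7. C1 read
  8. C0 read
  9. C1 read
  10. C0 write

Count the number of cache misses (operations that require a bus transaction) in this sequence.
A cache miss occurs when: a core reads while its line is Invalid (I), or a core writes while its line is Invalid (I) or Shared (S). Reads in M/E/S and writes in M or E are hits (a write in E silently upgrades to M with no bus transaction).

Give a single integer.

Op 1: C1 read [C1 read from I: no other sharers -> C1=E (exclusive)] -> [I,E] [MISS #1: read from I]
Op 2: C0 write [C0 write: invalidate ['C1=E'] -> C0=M] -> [M,I] [MISS #2: write from I]
Op 3: C0 read [C0 read: already in M, no change] -> [M,I] [hit: read from M]
Op 4: C1 write [C1 write: invalidate ['C0=M'] -> C1=M] -> [I,M] [MISS #3: write from I]
Op 5: C0 read [C0 read from I: others=['C1=M'] -> C0=S, others downsized to S] -> [S,S] [MISS #4: read from I]
Op 6: C1 read [C1 read: already in S, no change] -> [S,S] [hit: read from S]
Op 7: C1 read [C1 read: already in S, no change] -> [S,S] [hit: read from S]
Op 8: C0 read [C0 read: already in S, no change] -> [S,S] [hit: read from S]
Op 9: C1 read [C1 read: already in S, no change] -> [S,S] [hit: read from S]
Op 10: C0 write [C0 write: invalidate ['C1=S'] -> C0=M] -> [M,I] [MISS #5: write from S]

Answer: 5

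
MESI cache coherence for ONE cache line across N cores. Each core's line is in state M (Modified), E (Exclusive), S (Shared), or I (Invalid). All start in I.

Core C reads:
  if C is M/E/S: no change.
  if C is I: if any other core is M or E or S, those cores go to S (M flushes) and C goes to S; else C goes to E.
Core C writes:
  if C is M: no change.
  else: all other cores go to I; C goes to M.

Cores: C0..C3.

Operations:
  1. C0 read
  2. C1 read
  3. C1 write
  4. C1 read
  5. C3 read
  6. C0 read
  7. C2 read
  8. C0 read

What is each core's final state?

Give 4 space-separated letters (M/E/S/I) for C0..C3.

Answer: S S S S

Derivation:
Op 1: C0 read [C0 read from I: no other sharers -> C0=E (exclusive)] -> [E,I,I,I]
Op 2: C1 read [C1 read from I: others=['C0=E'] -> C1=S, others downsized to S] -> [S,S,I,I]
Op 3: C1 write [C1 write: invalidate ['C0=S'] -> C1=M] -> [I,M,I,I]
Op 4: C1 read [C1 read: already in M, no change] -> [I,M,I,I]
Op 5: C3 read [C3 read from I: others=['C1=M'] -> C3=S, others downsized to S] -> [I,S,I,S]
Op 6: C0 read [C0 read from I: others=['C1=S', 'C3=S'] -> C0=S, others downsized to S] -> [S,S,I,S]
Op 7: C2 read [C2 read from I: others=['C0=S', 'C1=S', 'C3=S'] -> C2=S, others downsized to S] -> [S,S,S,S]
Op 8: C0 read [C0 read: already in S, no change] -> [S,S,S,S]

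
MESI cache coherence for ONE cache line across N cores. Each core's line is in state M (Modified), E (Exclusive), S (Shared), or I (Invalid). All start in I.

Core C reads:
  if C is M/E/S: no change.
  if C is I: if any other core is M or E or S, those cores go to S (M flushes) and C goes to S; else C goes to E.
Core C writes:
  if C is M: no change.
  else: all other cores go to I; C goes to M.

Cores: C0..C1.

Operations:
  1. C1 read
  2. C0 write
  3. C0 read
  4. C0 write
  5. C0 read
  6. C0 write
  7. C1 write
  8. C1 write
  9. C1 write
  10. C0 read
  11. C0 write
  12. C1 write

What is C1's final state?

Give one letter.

Answer: M

Derivation:
Op 1: C1 read [C1 read from I: no other sharers -> C1=E (exclusive)] -> [I,E]
Op 2: C0 write [C0 write: invalidate ['C1=E'] -> C0=M] -> [M,I]
Op 3: C0 read [C0 read: already in M, no change] -> [M,I]
Op 4: C0 write [C0 write: already M (modified), no change] -> [M,I]
Op 5: C0 read [C0 read: already in M, no change] -> [M,I]
Op 6: C0 write [C0 write: already M (modified), no change] -> [M,I]
Op 7: C1 write [C1 write: invalidate ['C0=M'] -> C1=M] -> [I,M]
Op 8: C1 write [C1 write: already M (modified), no change] -> [I,M]
Op 9: C1 write [C1 write: already M (modified), no change] -> [I,M]
Op 10: C0 read [C0 read from I: others=['C1=M'] -> C0=S, others downsized to S] -> [S,S]
Op 11: C0 write [C0 write: invalidate ['C1=S'] -> C0=M] -> [M,I]
Op 12: C1 write [C1 write: invalidate ['C0=M'] -> C1=M] -> [I,M]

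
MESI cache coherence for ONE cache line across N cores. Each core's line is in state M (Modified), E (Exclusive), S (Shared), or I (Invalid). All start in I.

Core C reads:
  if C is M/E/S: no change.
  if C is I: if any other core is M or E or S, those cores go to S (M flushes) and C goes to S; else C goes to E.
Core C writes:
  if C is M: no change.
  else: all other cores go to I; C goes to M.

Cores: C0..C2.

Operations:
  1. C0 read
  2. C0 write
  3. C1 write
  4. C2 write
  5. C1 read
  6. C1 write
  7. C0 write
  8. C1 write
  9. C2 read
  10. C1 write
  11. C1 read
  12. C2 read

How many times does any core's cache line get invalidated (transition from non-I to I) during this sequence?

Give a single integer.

Answer: 6

Derivation:
Op 1: C0 read [C0 read from I: no other sharers -> C0=E (exclusive)] -> [E,I,I] (invalidations this op: 0; running total: 0)
Op 2: C0 write [C0 write: invalidate none -> C0=M] -> [M,I,I] (invalidations this op: 0; running total: 0)
Op 3: C1 write [C1 write: invalidate ['C0=M'] -> C1=M] -> [I,M,I] (invalidations this op: 1; running total: 1)
Op 4: C2 write [C2 write: invalidate ['C1=M'] -> C2=M] -> [I,I,M] (invalidations this op: 1; running total: 2)
Op 5: C1 read [C1 read from I: others=['C2=M'] -> C1=S, others downsized to S] -> [I,S,S] (invalidations this op: 0; running total: 2)
Op 6: C1 write [C1 write: invalidate ['C2=S'] -> C1=M] -> [I,M,I] (invalidations this op: 1; running total: 3)
Op 7: C0 write [C0 write: invalidate ['C1=M'] -> C0=M] -> [M,I,I] (invalidations this op: 1; running total: 4)
Op 8: C1 write [C1 write: invalidate ['C0=M'] -> C1=M] -> [I,M,I] (invalidations this op: 1; running total: 5)
Op 9: C2 read [C2 read from I: others=['C1=M'] -> C2=S, others downsized to S] -> [I,S,S] (invalidations this op: 0; running total: 5)
Op 10: C1 write [C1 write: invalidate ['C2=S'] -> C1=M] -> [I,M,I] (invalidations this op: 1; running total: 6)
Op 11: C1 read [C1 read: already in M, no change] -> [I,M,I] (invalidations this op: 0; running total: 6)
Op 12: C2 read [C2 read from I: others=['C1=M'] -> C2=S, others downsized to S] -> [I,S,S] (invalidations this op: 0; running total: 6)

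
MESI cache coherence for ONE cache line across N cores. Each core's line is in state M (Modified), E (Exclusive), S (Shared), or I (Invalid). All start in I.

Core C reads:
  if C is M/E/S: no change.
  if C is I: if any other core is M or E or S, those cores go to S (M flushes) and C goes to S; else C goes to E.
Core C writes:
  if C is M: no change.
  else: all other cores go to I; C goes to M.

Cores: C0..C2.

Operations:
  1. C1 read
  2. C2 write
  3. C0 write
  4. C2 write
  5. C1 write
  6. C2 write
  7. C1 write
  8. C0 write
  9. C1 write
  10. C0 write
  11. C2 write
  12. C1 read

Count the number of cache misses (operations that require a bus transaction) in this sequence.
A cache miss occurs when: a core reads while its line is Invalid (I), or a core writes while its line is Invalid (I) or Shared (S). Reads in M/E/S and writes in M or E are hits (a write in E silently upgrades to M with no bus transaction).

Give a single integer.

Op 1: C1 read [C1 read from I: no other sharers -> C1=E (exclusive)] -> [I,E,I] [MISS #1: read from I]
Op 2: C2 write [C2 write: invalidate ['C1=E'] -> C2=M] -> [I,I,M] [MISS #2: write from I]
Op 3: C0 write [C0 write: invalidate ['C2=M'] -> C0=M] -> [M,I,I] [MISS #3: write from I]
Op 4: C2 write [C2 write: invalidate ['C0=M'] -> C2=M] -> [I,I,M] [MISS #4: write from I]
Op 5: C1 write [C1 write: invalidate ['C2=M'] -> C1=M] -> [I,M,I] [MISS #5: write from I]
Op 6: C2 write [C2 write: invalidate ['C1=M'] -> C2=M] -> [I,I,M] [MISS #6: write from I]
Op 7: C1 write [C1 write: invalidate ['C2=M'] -> C1=M] -> [I,M,I] [MISS #7: write from I]
Op 8: C0 write [C0 write: invalidate ['C1=M'] -> C0=M] -> [M,I,I] [MISS #8: write from I]
Op 9: C1 write [C1 write: invalidate ['C0=M'] -> C1=M] -> [I,M,I] [MISS #9: write from I]
Op 10: C0 write [C0 write: invalidate ['C1=M'] -> C0=M] -> [M,I,I] [MISS #10: write from I]
Op 11: C2 write [C2 write: invalidate ['C0=M'] -> C2=M] -> [I,I,M] [MISS #11: write from I]
Op 12: C1 read [C1 read from I: others=['C2=M'] -> C1=S, others downsized to S] -> [I,S,S] [MISS #12: read from I]

Answer: 12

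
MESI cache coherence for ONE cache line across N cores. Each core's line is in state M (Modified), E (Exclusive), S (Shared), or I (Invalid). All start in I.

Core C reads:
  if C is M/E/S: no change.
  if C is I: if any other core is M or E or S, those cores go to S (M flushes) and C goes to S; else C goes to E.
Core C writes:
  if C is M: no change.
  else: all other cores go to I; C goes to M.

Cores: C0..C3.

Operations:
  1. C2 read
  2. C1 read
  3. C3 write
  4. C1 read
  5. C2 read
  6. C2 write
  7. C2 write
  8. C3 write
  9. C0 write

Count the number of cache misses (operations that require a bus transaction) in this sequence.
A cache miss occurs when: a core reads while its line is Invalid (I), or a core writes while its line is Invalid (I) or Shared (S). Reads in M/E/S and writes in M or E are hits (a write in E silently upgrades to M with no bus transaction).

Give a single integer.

Answer: 8

Derivation:
Op 1: C2 read [C2 read from I: no other sharers -> C2=E (exclusive)] -> [I,I,E,I] [MISS #1: read from I]
Op 2: C1 read [C1 read from I: others=['C2=E'] -> C1=S, others downsized to S] -> [I,S,S,I] [MISS #2: read from I]
Op 3: C3 write [C3 write: invalidate ['C1=S', 'C2=S'] -> C3=M] -> [I,I,I,M] [MISS #3: write from I]
Op 4: C1 read [C1 read from I: others=['C3=M'] -> C1=S, others downsized to S] -> [I,S,I,S] [MISS #4: read from I]
Op 5: C2 read [C2 read from I: others=['C1=S', 'C3=S'] -> C2=S, others downsized to S] -> [I,S,S,S] [MISS #5: read from I]
Op 6: C2 write [C2 write: invalidate ['C1=S', 'C3=S'] -> C2=M] -> [I,I,M,I] [MISS #6: write from S]
Op 7: C2 write [C2 write: already M (modified), no change] -> [I,I,M,I] [hit: write from M]
Op 8: C3 write [C3 write: invalidate ['C2=M'] -> C3=M] -> [I,I,I,M] [MISS #7: write from I]
Op 9: C0 write [C0 write: invalidate ['C3=M'] -> C0=M] -> [M,I,I,I] [MISS #8: write from I]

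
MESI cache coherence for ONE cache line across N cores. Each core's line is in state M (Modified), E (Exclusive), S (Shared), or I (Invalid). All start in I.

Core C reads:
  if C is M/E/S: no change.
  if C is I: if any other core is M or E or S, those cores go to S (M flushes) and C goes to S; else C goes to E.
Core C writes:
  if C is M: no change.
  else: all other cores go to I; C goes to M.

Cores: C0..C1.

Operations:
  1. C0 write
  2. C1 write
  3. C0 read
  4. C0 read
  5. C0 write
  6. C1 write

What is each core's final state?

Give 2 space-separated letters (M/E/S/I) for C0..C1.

Op 1: C0 write [C0 write: invalidate none -> C0=M] -> [M,I]
Op 2: C1 write [C1 write: invalidate ['C0=M'] -> C1=M] -> [I,M]
Op 3: C0 read [C0 read from I: others=['C1=M'] -> C0=S, others downsized to S] -> [S,S]
Op 4: C0 read [C0 read: already in S, no change] -> [S,S]
Op 5: C0 write [C0 write: invalidate ['C1=S'] -> C0=M] -> [M,I]
Op 6: C1 write [C1 write: invalidate ['C0=M'] -> C1=M] -> [I,M]

Answer: I M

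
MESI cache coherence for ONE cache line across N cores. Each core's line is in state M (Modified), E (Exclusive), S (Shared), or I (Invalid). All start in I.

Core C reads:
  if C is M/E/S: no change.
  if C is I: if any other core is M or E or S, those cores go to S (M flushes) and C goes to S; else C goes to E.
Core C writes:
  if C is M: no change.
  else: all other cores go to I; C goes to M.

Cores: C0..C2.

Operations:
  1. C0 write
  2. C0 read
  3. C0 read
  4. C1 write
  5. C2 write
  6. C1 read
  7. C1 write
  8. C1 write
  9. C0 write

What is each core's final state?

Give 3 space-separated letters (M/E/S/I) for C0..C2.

Op 1: C0 write [C0 write: invalidate none -> C0=M] -> [M,I,I]
Op 2: C0 read [C0 read: already in M, no change] -> [M,I,I]
Op 3: C0 read [C0 read: already in M, no change] -> [M,I,I]
Op 4: C1 write [C1 write: invalidate ['C0=M'] -> C1=M] -> [I,M,I]
Op 5: C2 write [C2 write: invalidate ['C1=M'] -> C2=M] -> [I,I,M]
Op 6: C1 read [C1 read from I: others=['C2=M'] -> C1=S, others downsized to S] -> [I,S,S]
Op 7: C1 write [C1 write: invalidate ['C2=S'] -> C1=M] -> [I,M,I]
Op 8: C1 write [C1 write: already M (modified), no change] -> [I,M,I]
Op 9: C0 write [C0 write: invalidate ['C1=M'] -> C0=M] -> [M,I,I]

Answer: M I I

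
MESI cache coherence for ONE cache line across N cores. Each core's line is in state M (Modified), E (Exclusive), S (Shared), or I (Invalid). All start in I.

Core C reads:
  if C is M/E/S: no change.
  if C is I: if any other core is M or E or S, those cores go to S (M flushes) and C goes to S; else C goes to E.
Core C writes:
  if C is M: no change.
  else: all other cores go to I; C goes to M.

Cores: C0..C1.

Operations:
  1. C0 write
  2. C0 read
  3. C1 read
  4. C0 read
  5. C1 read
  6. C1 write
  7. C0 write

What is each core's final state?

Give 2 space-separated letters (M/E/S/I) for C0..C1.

Answer: M I

Derivation:
Op 1: C0 write [C0 write: invalidate none -> C0=M] -> [M,I]
Op 2: C0 read [C0 read: already in M, no change] -> [M,I]
Op 3: C1 read [C1 read from I: others=['C0=M'] -> C1=S, others downsized to S] -> [S,S]
Op 4: C0 read [C0 read: already in S, no change] -> [S,S]
Op 5: C1 read [C1 read: already in S, no change] -> [S,S]
Op 6: C1 write [C1 write: invalidate ['C0=S'] -> C1=M] -> [I,M]
Op 7: C0 write [C0 write: invalidate ['C1=M'] -> C0=M] -> [M,I]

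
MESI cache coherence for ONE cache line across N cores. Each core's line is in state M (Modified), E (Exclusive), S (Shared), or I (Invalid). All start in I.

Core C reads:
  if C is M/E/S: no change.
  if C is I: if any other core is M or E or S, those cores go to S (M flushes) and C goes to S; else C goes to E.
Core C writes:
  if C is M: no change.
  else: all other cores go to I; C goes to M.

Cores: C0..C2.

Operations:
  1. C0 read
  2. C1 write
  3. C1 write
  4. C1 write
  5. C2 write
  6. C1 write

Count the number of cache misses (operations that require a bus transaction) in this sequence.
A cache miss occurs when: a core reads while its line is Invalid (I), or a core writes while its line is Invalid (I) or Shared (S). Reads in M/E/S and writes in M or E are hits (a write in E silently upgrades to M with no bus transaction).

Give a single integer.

Op 1: C0 read [C0 read from I: no other sharers -> C0=E (exclusive)] -> [E,I,I] [MISS #1: read from I]
Op 2: C1 write [C1 write: invalidate ['C0=E'] -> C1=M] -> [I,M,I] [MISS #2: write from I]
Op 3: C1 write [C1 write: already M (modified), no change] -> [I,M,I] [hit: write from M]
Op 4: C1 write [C1 write: already M (modified), no change] -> [I,M,I] [hit: write from M]
Op 5: C2 write [C2 write: invalidate ['C1=M'] -> C2=M] -> [I,I,M] [MISS #3: write from I]
Op 6: C1 write [C1 write: invalidate ['C2=M'] -> C1=M] -> [I,M,I] [MISS #4: write from I]

Answer: 4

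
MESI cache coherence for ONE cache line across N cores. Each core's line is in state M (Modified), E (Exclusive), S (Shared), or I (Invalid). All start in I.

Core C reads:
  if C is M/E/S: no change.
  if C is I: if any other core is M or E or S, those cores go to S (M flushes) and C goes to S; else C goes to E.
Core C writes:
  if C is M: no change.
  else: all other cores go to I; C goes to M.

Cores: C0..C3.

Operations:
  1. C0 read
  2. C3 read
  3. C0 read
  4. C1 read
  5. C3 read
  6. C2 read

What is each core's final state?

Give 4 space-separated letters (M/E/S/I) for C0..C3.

Answer: S S S S

Derivation:
Op 1: C0 read [C0 read from I: no other sharers -> C0=E (exclusive)] -> [E,I,I,I]
Op 2: C3 read [C3 read from I: others=['C0=E'] -> C3=S, others downsized to S] -> [S,I,I,S]
Op 3: C0 read [C0 read: already in S, no change] -> [S,I,I,S]
Op 4: C1 read [C1 read from I: others=['C0=S', 'C3=S'] -> C1=S, others downsized to S] -> [S,S,I,S]
Op 5: C3 read [C3 read: already in S, no change] -> [S,S,I,S]
Op 6: C2 read [C2 read from I: others=['C0=S', 'C1=S', 'C3=S'] -> C2=S, others downsized to S] -> [S,S,S,S]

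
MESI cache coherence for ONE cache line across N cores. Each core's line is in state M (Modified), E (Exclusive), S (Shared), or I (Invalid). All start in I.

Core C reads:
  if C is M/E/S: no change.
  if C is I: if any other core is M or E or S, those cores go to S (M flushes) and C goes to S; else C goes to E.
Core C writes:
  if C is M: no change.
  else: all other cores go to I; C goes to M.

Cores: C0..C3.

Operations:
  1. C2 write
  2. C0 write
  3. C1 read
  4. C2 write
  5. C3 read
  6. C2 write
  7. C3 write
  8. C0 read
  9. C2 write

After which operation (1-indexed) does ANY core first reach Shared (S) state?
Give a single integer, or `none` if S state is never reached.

Answer: 3

Derivation:
Op 1: C2 write [C2 write: invalidate none -> C2=M] -> [I,I,M,I]
Op 2: C0 write [C0 write: invalidate ['C2=M'] -> C0=M] -> [M,I,I,I]
Op 3: C1 read [C1 read from I: others=['C0=M'] -> C1=S, others downsized to S] -> [S,S,I,I]
  -> First S state at op 3; remaining ops need not be traced.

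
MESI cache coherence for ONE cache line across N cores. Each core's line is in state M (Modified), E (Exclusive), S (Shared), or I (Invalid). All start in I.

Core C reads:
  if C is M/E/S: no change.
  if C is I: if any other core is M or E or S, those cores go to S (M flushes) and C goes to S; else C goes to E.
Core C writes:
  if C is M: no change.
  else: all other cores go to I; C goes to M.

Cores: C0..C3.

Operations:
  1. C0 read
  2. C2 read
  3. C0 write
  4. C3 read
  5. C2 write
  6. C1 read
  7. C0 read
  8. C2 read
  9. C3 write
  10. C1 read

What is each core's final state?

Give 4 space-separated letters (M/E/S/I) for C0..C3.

Op 1: C0 read [C0 read from I: no other sharers -> C0=E (exclusive)] -> [E,I,I,I]
Op 2: C2 read [C2 read from I: others=['C0=E'] -> C2=S, others downsized to S] -> [S,I,S,I]
Op 3: C0 write [C0 write: invalidate ['C2=S'] -> C0=M] -> [M,I,I,I]
Op 4: C3 read [C3 read from I: others=['C0=M'] -> C3=S, others downsized to S] -> [S,I,I,S]
Op 5: C2 write [C2 write: invalidate ['C0=S', 'C3=S'] -> C2=M] -> [I,I,M,I]
Op 6: C1 read [C1 read from I: others=['C2=M'] -> C1=S, others downsized to S] -> [I,S,S,I]
Op 7: C0 read [C0 read from I: others=['C1=S', 'C2=S'] -> C0=S, others downsized to S] -> [S,S,S,I]
Op 8: C2 read [C2 read: already in S, no change] -> [S,S,S,I]
Op 9: C3 write [C3 write: invalidate ['C0=S', 'C1=S', 'C2=S'] -> C3=M] -> [I,I,I,M]
Op 10: C1 read [C1 read from I: others=['C3=M'] -> C1=S, others downsized to S] -> [I,S,I,S]

Answer: I S I S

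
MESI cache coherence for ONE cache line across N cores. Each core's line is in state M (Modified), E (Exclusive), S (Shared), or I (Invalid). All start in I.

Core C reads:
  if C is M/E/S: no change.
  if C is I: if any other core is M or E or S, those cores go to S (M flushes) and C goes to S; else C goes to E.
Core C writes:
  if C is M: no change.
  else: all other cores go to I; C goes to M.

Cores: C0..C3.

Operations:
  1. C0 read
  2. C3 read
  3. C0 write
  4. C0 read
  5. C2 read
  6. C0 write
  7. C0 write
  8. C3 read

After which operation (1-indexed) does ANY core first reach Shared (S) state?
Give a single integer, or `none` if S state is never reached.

Op 1: C0 read [C0 read from I: no other sharers -> C0=E (exclusive)] -> [E,I,I,I]
Op 2: C3 read [C3 read from I: others=['C0=E'] -> C3=S, others downsized to S] -> [S,I,I,S]
  -> First S state at op 2; remaining ops need not be traced.

Answer: 2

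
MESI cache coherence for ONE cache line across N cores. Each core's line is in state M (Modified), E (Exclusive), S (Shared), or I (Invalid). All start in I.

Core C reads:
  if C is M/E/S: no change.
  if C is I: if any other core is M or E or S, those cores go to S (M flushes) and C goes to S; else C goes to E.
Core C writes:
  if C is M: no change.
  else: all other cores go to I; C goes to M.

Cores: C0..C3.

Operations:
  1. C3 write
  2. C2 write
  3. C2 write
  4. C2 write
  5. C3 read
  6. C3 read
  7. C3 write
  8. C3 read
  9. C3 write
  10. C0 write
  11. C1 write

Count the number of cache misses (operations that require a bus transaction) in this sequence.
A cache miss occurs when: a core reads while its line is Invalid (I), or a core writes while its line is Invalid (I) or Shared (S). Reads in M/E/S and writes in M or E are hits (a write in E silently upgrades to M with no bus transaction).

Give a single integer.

Op 1: C3 write [C3 write: invalidate none -> C3=M] -> [I,I,I,M] [MISS #1: write from I]
Op 2: C2 write [C2 write: invalidate ['C3=M'] -> C2=M] -> [I,I,M,I] [MISS #2: write from I]
Op 3: C2 write [C2 write: already M (modified), no change] -> [I,I,M,I] [hit: write from M]
Op 4: C2 write [C2 write: already M (modified), no change] -> [I,I,M,I] [hit: write from M]
Op 5: C3 read [C3 read from I: others=['C2=M'] -> C3=S, others downsized to S] -> [I,I,S,S] [MISS #3: read from I]
Op 6: C3 read [C3 read: already in S, no change] -> [I,I,S,S] [hit: read from S]
Op 7: C3 write [C3 write: invalidate ['C2=S'] -> C3=M] -> [I,I,I,M] [MISS #4: write from S]
Op 8: C3 read [C3 read: already in M, no change] -> [I,I,I,M] [hit: read from M]
Op 9: C3 write [C3 write: already M (modified), no change] -> [I,I,I,M] [hit: write from M]
Op 10: C0 write [C0 write: invalidate ['C3=M'] -> C0=M] -> [M,I,I,I] [MISS #5: write from I]
Op 11: C1 write [C1 write: invalidate ['C0=M'] -> C1=M] -> [I,M,I,I] [MISS #6: write from I]

Answer: 6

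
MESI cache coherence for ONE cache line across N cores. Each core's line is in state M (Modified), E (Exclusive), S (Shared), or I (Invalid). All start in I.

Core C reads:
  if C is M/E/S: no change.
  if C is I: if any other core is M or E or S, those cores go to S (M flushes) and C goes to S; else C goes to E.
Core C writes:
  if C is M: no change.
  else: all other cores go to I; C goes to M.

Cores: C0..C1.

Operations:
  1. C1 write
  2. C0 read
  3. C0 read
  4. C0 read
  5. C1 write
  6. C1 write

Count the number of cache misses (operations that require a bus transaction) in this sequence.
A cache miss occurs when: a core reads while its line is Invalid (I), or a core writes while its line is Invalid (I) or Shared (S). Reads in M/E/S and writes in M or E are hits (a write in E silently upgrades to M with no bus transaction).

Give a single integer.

Op 1: C1 write [C1 write: invalidate none -> C1=M] -> [I,M] [MISS #1: write from I]
Op 2: C0 read [C0 read from I: others=['C1=M'] -> C0=S, others downsized to S] -> [S,S] [MISS #2: read from I]
Op 3: C0 read [C0 read: already in S, no change] -> [S,S] [hit: read from S]
Op 4: C0 read [C0 read: already in S, no change] -> [S,S] [hit: read from S]
Op 5: C1 write [C1 write: invalidate ['C0=S'] -> C1=M] -> [I,M] [MISS #3: write from S]
Op 6: C1 write [C1 write: already M (modified), no change] -> [I,M] [hit: write from M]

Answer: 3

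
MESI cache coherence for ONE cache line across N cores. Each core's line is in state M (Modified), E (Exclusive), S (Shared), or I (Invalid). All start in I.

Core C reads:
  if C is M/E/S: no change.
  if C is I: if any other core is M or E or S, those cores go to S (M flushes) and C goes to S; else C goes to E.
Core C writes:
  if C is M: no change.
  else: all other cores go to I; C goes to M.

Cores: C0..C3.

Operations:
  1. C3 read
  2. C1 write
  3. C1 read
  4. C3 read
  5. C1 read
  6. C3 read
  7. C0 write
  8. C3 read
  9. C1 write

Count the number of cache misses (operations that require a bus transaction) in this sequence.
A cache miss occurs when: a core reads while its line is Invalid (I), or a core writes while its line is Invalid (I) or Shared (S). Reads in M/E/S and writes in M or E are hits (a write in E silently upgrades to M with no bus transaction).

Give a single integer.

Answer: 6

Derivation:
Op 1: C3 read [C3 read from I: no other sharers -> C3=E (exclusive)] -> [I,I,I,E] [MISS #1: read from I]
Op 2: C1 write [C1 write: invalidate ['C3=E'] -> C1=M] -> [I,M,I,I] [MISS #2: write from I]
Op 3: C1 read [C1 read: already in M, no change] -> [I,M,I,I] [hit: read from M]
Op 4: C3 read [C3 read from I: others=['C1=M'] -> C3=S, others downsized to S] -> [I,S,I,S] [MISS #3: read from I]
Op 5: C1 read [C1 read: already in S, no change] -> [I,S,I,S] [hit: read from S]
Op 6: C3 read [C3 read: already in S, no change] -> [I,S,I,S] [hit: read from S]
Op 7: C0 write [C0 write: invalidate ['C1=S', 'C3=S'] -> C0=M] -> [M,I,I,I] [MISS #4: write from I]
Op 8: C3 read [C3 read from I: others=['C0=M'] -> C3=S, others downsized to S] -> [S,I,I,S] [MISS #5: read from I]
Op 9: C1 write [C1 write: invalidate ['C0=S', 'C3=S'] -> C1=M] -> [I,M,I,I] [MISS #6: write from I]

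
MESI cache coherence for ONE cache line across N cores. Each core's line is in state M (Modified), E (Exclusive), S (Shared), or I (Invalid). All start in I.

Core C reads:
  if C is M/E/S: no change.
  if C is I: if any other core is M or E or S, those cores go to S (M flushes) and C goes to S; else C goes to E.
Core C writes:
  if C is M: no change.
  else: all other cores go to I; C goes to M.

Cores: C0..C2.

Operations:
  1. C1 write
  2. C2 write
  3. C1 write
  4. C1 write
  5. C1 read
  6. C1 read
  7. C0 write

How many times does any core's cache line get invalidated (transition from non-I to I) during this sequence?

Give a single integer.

Op 1: C1 write [C1 write: invalidate none -> C1=M] -> [I,M,I] (invalidations this op: 0; running total: 0)
Op 2: C2 write [C2 write: invalidate ['C1=M'] -> C2=M] -> [I,I,M] (invalidations this op: 1; running total: 1)
Op 3: C1 write [C1 write: invalidate ['C2=M'] -> C1=M] -> [I,M,I] (invalidations this op: 1; running total: 2)
Op 4: C1 write [C1 write: already M (modified), no change] -> [I,M,I] (invalidations this op: 0; running total: 2)
Op 5: C1 read [C1 read: already in M, no change] -> [I,M,I] (invalidations this op: 0; running total: 2)
Op 6: C1 read [C1 read: already in M, no change] -> [I,M,I] (invalidations this op: 0; running total: 2)
Op 7: C0 write [C0 write: invalidate ['C1=M'] -> C0=M] -> [M,I,I] (invalidations this op: 1; running total: 3)

Answer: 3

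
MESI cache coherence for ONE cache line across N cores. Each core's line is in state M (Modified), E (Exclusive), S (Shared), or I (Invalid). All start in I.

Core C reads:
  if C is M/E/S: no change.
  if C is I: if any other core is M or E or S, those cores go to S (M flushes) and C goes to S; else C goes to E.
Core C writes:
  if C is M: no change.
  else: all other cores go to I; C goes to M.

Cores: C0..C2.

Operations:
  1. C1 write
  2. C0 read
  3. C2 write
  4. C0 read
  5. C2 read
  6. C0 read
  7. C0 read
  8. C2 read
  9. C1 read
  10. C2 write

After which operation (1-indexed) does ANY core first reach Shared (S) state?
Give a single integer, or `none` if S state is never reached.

Op 1: C1 write [C1 write: invalidate none -> C1=M] -> [I,M,I]
Op 2: C0 read [C0 read from I: others=['C1=M'] -> C0=S, others downsized to S] -> [S,S,I]
  -> First S state at op 2; remaining ops need not be traced.

Answer: 2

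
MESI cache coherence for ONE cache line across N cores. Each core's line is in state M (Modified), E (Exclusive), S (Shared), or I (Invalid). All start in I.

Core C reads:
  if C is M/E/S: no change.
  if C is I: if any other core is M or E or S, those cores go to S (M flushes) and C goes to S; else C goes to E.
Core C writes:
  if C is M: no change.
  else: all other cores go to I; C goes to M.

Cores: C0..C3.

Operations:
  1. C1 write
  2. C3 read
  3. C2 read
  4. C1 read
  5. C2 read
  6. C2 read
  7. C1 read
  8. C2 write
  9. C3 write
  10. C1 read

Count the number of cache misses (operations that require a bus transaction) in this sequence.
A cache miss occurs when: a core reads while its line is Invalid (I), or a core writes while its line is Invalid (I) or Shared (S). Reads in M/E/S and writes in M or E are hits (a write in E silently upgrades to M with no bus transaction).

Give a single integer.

Op 1: C1 write [C1 write: invalidate none -> C1=M] -> [I,M,I,I] [MISS #1: write from I]
Op 2: C3 read [C3 read from I: others=['C1=M'] -> C3=S, others downsized to S] -> [I,S,I,S] [MISS #2: read from I]
Op 3: C2 read [C2 read from I: others=['C1=S', 'C3=S'] -> C2=S, others downsized to S] -> [I,S,S,S] [MISS #3: read from I]
Op 4: C1 read [C1 read: already in S, no change] -> [I,S,S,S] [hit: read from S]
Op 5: C2 read [C2 read: already in S, no change] -> [I,S,S,S] [hit: read from S]
Op 6: C2 read [C2 read: already in S, no change] -> [I,S,S,S] [hit: read from S]
Op 7: C1 read [C1 read: already in S, no change] -> [I,S,S,S] [hit: read from S]
Op 8: C2 write [C2 write: invalidate ['C1=S', 'C3=S'] -> C2=M] -> [I,I,M,I] [MISS #4: write from S]
Op 9: C3 write [C3 write: invalidate ['C2=M'] -> C3=M] -> [I,I,I,M] [MISS #5: write from I]
Op 10: C1 read [C1 read from I: others=['C3=M'] -> C1=S, others downsized to S] -> [I,S,I,S] [MISS #6: read from I]

Answer: 6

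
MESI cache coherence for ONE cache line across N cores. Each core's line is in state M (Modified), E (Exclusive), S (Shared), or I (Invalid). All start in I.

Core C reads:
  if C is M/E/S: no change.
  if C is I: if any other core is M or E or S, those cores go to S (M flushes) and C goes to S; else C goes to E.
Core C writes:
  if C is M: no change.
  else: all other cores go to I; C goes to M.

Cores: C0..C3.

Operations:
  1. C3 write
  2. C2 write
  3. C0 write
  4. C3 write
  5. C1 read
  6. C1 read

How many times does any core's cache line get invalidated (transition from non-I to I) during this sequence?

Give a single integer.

Op 1: C3 write [C3 write: invalidate none -> C3=M] -> [I,I,I,M] (invalidations this op: 0; running total: 0)
Op 2: C2 write [C2 write: invalidate ['C3=M'] -> C2=M] -> [I,I,M,I] (invalidations this op: 1; running total: 1)
Op 3: C0 write [C0 write: invalidate ['C2=M'] -> C0=M] -> [M,I,I,I] (invalidations this op: 1; running total: 2)
Op 4: C3 write [C3 write: invalidate ['C0=M'] -> C3=M] -> [I,I,I,M] (invalidations this op: 1; running total: 3)
Op 5: C1 read [C1 read from I: others=['C3=M'] -> C1=S, others downsized to S] -> [I,S,I,S] (invalidations this op: 0; running total: 3)
Op 6: C1 read [C1 read: already in S, no change] -> [I,S,I,S] (invalidations this op: 0; running total: 3)

Answer: 3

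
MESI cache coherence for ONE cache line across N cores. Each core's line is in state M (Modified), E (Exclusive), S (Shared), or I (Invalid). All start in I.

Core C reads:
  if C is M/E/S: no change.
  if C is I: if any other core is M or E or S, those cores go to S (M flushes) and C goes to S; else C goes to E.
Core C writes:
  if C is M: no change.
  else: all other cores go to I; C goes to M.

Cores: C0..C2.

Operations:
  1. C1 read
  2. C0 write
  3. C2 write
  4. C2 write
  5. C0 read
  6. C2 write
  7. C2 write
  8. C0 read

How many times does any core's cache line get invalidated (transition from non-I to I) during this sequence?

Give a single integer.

Answer: 3

Derivation:
Op 1: C1 read [C1 read from I: no other sharers -> C1=E (exclusive)] -> [I,E,I] (invalidations this op: 0; running total: 0)
Op 2: C0 write [C0 write: invalidate ['C1=E'] -> C0=M] -> [M,I,I] (invalidations this op: 1; running total: 1)
Op 3: C2 write [C2 write: invalidate ['C0=M'] -> C2=M] -> [I,I,M] (invalidations this op: 1; running total: 2)
Op 4: C2 write [C2 write: already M (modified), no change] -> [I,I,M] (invalidations this op: 0; running total: 2)
Op 5: C0 read [C0 read from I: others=['C2=M'] -> C0=S, others downsized to S] -> [S,I,S] (invalidations this op: 0; running total: 2)
Op 6: C2 write [C2 write: invalidate ['C0=S'] -> C2=M] -> [I,I,M] (invalidations this op: 1; running total: 3)
Op 7: C2 write [C2 write: already M (modified), no change] -> [I,I,M] (invalidations this op: 0; running total: 3)
Op 8: C0 read [C0 read from I: others=['C2=M'] -> C0=S, others downsized to S] -> [S,I,S] (invalidations this op: 0; running total: 3)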